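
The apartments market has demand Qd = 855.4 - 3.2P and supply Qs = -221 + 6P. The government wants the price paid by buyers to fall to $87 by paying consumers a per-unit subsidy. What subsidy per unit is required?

Required subsidy s = $46 per unit

At a buyer price of 87, quantity demanded is 855.4 − 3.2·87 = 577.
Sellers supply 577 only when they receive Ps with -221 + 6·Ps = 577, i.e. Ps = 133.
s = Ps − Pb = 133 − 87 = 46.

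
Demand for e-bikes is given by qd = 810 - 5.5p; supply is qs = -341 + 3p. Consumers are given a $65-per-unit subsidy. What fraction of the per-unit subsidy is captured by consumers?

Consumer share = 6/17

Pre-subsidy: 810 - 5.5p = -341 + 3p gives p* = 2302/17, q* = 1109/17.
With the rebate, buyers effectively pay pb = ps − 65, where ps is the price sellers receive.
Demand in terms of ps becomes qd = 810 − 5.5(ps − 65) = 1167.5 - 5.5ps. Setting this equal to supply: 1167.5 - 5.5ps = -341 + 3ps, so ps = 3017/17.
Buyers pay pb = 3017/17 − 65 = 1912/17; q' = -341 + 3·(3017/17) = 3254/17.
Buyers' price falls by p* − pb = 2302/17 − 1912/17 = 390/17; sellers' price rises by ps − p* = 3017/17 − 2302/17 = 715/17.
So consumers capture (390/17)/65 = 6/17 of each unit of subsidy.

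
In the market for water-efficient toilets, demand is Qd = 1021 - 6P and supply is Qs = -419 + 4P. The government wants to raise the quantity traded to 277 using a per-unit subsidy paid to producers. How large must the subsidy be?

Required subsidy s = 50 per unit

At Q = 277, invert demand for the buyer price: Pb = (1021 − 277)/6 = 124; invert supply for the seller price: Ps = (277 − (-419))/4 = 174.
The subsidy must fill the gap: s = Ps − Pb = 174 − 124 = 50.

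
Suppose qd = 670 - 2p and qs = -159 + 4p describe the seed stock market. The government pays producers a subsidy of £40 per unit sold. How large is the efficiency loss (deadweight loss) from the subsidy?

Deadweight loss = 3200/3

Pre-subsidy: 670 - 2p = -159 + 4p gives p* = 829/6, q* = 1181/3.
With the subsidy, sellers receive ps = pb + 40 for each unit, where pb is the price buyers pay.
Supply in terms of pb becomes qs = -159 + 4(pb + 40) = 1 + 4pb. Setting this equal to demand: 670 - 2pb = 1 + 4pb, so pb = 111.5.
Sellers receive ps = 111.5 + 40 = 151.5; q' = 670 − 2·111.5 = 447.
The subsidy expands output by 447 − 1181/3 = 160/3 past the efficient level; on those units the gap between marginal cost and willingness to pay runs from 0 up to 40.
DWL = ½ × 40 × 160/3 = 3200/3.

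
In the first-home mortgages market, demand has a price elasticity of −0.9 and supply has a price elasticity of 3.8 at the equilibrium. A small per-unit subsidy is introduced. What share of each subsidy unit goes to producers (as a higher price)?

Producer share = 9/47

For a small subsidy around the equilibrium, the benefit split depends on the relative slopes, which at a point are proportional to the elasticities.
Buyer share = εs/(εs + |εd|) = 3.8/(3.8 + 0.9) = 38/47; seller share = |εd|/(εs + |εd|) = 9/47.
So producers capture 9/47 of the subsidy.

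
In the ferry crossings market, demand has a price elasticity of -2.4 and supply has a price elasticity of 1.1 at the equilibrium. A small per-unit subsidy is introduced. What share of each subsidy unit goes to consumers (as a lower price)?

Consumer share = 11/35

For a small subsidy around the equilibrium, the benefit split depends on the relative slopes, which at a point are proportional to the elasticities.
Buyer share = εs/(εs + |εd|) = 1.1/(1.1 + 2.4) = 11/35; seller share = |εd|/(εs + |εd|) = 24/35.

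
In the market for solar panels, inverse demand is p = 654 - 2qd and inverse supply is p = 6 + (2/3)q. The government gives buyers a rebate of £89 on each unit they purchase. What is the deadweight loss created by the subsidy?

Deadweight loss = £1485.1875

Pre-subsidy: 654 - 2q = 6 + (2/3)q gives q* = 243 and p* = 168.
With the rebate, buyers effectively pay pb = ps − 89, where ps is the price sellers receive.
On the curves, pb = 654 - 2q and ps = 6 + (2/3)q; the wedge ps − pb = 89 gives 6 + (2/3)q − (654 - 2q) = 89, so q' = 276.375.
Then pb = 654 − 2·276.375 = 101.25 and ps = 6 + (2/3)·276.375 = 190.25.
The subsidy expands output by 276.375 − 243 = 33.375 past the efficient level; on those units the gap between marginal cost and willingness to pay runs from 0 up to 89.
DWL = ½ × 89 × 33.375 = 1485.1875.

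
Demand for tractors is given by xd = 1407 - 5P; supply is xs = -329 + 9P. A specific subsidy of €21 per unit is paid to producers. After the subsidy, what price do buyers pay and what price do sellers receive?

Buyers pay €110.5; sellers receive €131.5

Pre-subsidy: 1407 - 5P = -329 + 9P gives P* = 124, x* = 787.
With the subsidy, sellers receive Ps = Pb + 21 for each unit, where Pb is the price buyers pay.
Supply in terms of Pb becomes xs = -329 + 9(Pb + 21) = -140 + 9Pb. Setting this equal to demand: 1407 - 5Pb = -140 + 9Pb, so Pb = 110.5.
Sellers receive Ps = 110.5 + 21 = 131.5; x' = 1407 − 5·110.5 = 854.5.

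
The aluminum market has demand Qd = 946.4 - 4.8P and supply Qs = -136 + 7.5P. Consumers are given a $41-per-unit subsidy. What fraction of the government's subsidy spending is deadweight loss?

Pre-subsidy: 946.4 - 4.8P = -136 + 7.5P gives P* = 88, Q* = 524.
With the rebate, buyers effectively pay Pb = Ps − 41, where Ps is the price sellers receive.
Demand in terms of Ps becomes Qd = 946.4 − 4.8(Ps − 41) = 1143.2 - 4.8Ps. Setting this equal to supply: 1143.2 - 4.8Ps = -136 + 7.5Ps, so Ps = 104.
Buyers pay Pb = 104 − 41 = 63; Q' = -136 + 7.5·104 = 644.
ΔCS = ½(524 + 644)(88 − 63) = 14600; ΔPS = ½(524 + 644)(104 − 88) = 9344.
Government spending = 41 × 644 = 26404.
DWL = ½ × 41 × (644 − 524) = 2460; fraction = 2460 / 26404 = 15/161.

DWL / government spending = 15/161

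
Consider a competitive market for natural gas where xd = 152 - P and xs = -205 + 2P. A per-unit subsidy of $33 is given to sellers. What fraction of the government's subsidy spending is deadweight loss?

Pre-subsidy: 152 - P = -205 + 2P gives P* = 119, x* = 33.
With the subsidy, sellers receive Ps = Pb + 33 for each unit, where Pb is the price buyers pay.
Supply in terms of Pb becomes xs = -205 + 2(Pb + 33) = -139 + 2Pb. Setting this equal to demand: 152 - Pb = -139 + 2Pb, so Pb = 97.
Sellers receive Ps = 97 + 33 = 130; x' = 152 − 1·97 = 55.
ΔCS = ½(33 + 55)(119 − 97) = 968; ΔPS = ½(33 + 55)(130 − 119) = 484.
Government spending = 33 × 55 = 1815.
DWL = ½ × 33 × (55 − 33) = 363; fraction = 363 / 1815 = 0.2.

DWL / government spending = 0.2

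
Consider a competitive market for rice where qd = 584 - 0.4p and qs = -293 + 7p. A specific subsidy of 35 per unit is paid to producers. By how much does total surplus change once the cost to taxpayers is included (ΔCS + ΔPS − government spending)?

Net change in total surplus = -8575/37

Pre-subsidy: 584 - 0.4p = -293 + 7p gives p* = 4385/37, q* = 19854/37.
With the subsidy, sellers receive ps = pb + 35 for each unit, where pb is the price buyers pay.
Supply in terms of pb becomes qs = -293 + 7(pb + 35) = -48 + 7pb. Setting this equal to demand: 584 - 0.4pb = -48 + 7pb, so pb = 3160/37.
Sellers receive ps = 3160/37 + 35 = 4455/37; q' = 584 − 0.4·(3160/37) = 20344/37.
ΔCS = ½(19854/37 + 20344/37)(4385/37 − 3160/37) = 24621275/1369; ΔPS = ½(19854/37 + 20344/37)(4455/37 − 4385/37) = 1406930/1369.
Government spending = 35 × 20344/37 = 712040/37.
Net change = 24621275/1369 + 1406930/1369 − 712040/37 = -8575/37. The loss equals the DWL triangle ½·35·490/37.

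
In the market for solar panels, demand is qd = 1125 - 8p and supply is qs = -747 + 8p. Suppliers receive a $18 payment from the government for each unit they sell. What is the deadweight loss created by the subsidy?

Pre-subsidy: 1125 - 8p = -747 + 8p gives p* = 117, q* = 189.
With the subsidy, sellers receive ps = pb + 18 for each unit, where pb is the price buyers pay.
Supply in terms of pb becomes qs = -747 + 8(pb + 18) = -603 + 8pb. Setting this equal to demand: 1125 - 8pb = -603 + 8pb, so pb = 108.
Sellers receive ps = 108 + 18 = 126; q' = 1125 − 8·108 = 261.
The subsidy expands output by 261 − 189 = 72 past the efficient level; on those units the gap between marginal cost and willingness to pay runs from 0 up to 18.
DWL = ½ × 18 × 72 = 648.

Deadweight loss = $648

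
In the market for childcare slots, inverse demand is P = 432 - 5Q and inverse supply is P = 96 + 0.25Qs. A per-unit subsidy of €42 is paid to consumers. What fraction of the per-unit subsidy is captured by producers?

Producer share = 1/21

Pre-subsidy: 432 - 5Q = 96 + 0.25Q gives Q* = 64 and P* = 112.
With the rebate, buyers effectively pay Pb = Ps − 42, where Ps is the price sellers receive.
On the curves, Pb = 432 - 5Q and Ps = 96 + 0.25Q; the wedge Ps − Pb = 42 gives 96 + 0.25Q − (432 - 5Q) = 42, so Q' = 72.
Then Pb = 432 − 5·72 = 72 and Ps = 96 + 0.25·72 = 114.
Buyers' price falls by P* − Pb = 112 − 72 = 40; sellers' price rises by Ps − P* = 114 − 112 = 2.
So producers capture 2/42 = 1/21 of each unit of subsidy.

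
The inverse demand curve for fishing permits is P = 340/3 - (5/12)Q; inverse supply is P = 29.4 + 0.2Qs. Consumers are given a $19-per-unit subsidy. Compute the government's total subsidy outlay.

Government cost = 117344/37

Pre-subsidy: 340/3 - (5/12)Q = 29.4 + 0.2Q gives Q* = 5036/37 and P* = 2095/37.
With the rebate, buyers effectively pay Pb = Ps − 19, where Ps is the price sellers receive.
On the curves, Pb = 340/3 - (5/12)Q and Ps = 29.4 + 0.2Q; the wedge Ps − Pb = 19 gives 29.4 + 0.2Q − (340/3 - (5/12)Q) = 19, so Q' = 6176/37.
Then Pb = 340/3 − (5/12)·(6176/37) = 1620/37 and Ps = 29.4 + 0.2·(6176/37) = 2323/37.
Government outlay = subsidy × quantity = 19 × 6176/37 = 117344/37.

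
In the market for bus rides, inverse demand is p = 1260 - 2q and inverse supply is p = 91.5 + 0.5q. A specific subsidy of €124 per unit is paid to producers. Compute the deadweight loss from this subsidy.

Pre-subsidy: 1260 - 2q = 91.5 + 0.5q gives q* = 467.4 and p* = 325.2.
With the subsidy, sellers receive ps = pb + 124 for each unit, where pb is the price buyers pay.
On the curves, pb = 1260 - 2q and ps = 91.5 + 0.5q; the wedge ps − pb = 124 gives 91.5 + 0.5q − (1260 - 2q) = 124, so q' = 517.
Then pb = 1260 − 2·517 = 226 and ps = 91.5 + 0.5·517 = 350.
The subsidy expands output by 517 − 467.4 = 49.6 past the efficient level; on those units the gap between marginal cost and willingness to pay runs from 0 up to 124.
DWL = ½ × 124 × 49.6 = 3075.2.

Deadweight loss = €3075.2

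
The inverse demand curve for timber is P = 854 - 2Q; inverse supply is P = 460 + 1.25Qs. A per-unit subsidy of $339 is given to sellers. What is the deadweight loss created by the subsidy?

Pre-subsidy: 854 - 2Q = 460 + 1.25Q gives Q* = 1576/13 and P* = 7950/13.
With the subsidy, sellers receive Ps = Pb + 339 for each unit, where Pb is the price buyers pay.
On the curves, Pb = 854 - 2Q and Ps = 460 + 1.25Q; the wedge Ps − Pb = 339 gives 460 + 1.25Q − (854 - 2Q) = 339, so Q' = 2932/13.
Then Pb = 854 − 2·(2932/13) = 5238/13 and Ps = 460 + 1.25·(2932/13) = 9645/13.
The subsidy expands output by 2932/13 − 1576/13 = 1356/13 past the efficient level; on those units the gap between marginal cost and willingness to pay runs from 0 up to 339.
DWL = ½ × 339 × 1356/13 = 229842/13.

Deadweight loss = 229842/13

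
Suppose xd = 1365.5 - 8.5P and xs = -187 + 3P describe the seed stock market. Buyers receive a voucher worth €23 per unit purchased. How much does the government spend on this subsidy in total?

Pre-subsidy: 1365.5 - 8.5P = -187 + 3P gives P* = 135, x* = 218.
With the rebate, buyers effectively pay Pb = Ps − 23, where Ps is the price sellers receive.
Demand in terms of Ps becomes xd = 1365.5 − 8.5(Ps − 23) = 1561 - 8.5Ps. Setting this equal to supply: 1561 - 8.5Ps = -187 + 3Ps, so Ps = 152.
Buyers pay Pb = 152 − 23 = 129; x' = -187 + 3·152 = 269.
Government outlay = subsidy × quantity = 23 × 269 = 6187.

Government cost = €6187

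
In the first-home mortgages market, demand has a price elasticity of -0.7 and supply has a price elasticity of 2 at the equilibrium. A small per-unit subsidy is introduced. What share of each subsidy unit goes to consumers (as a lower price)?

Consumer share = 20/27

For a small subsidy around the equilibrium, the benefit split depends on the relative slopes, which at a point are proportional to the elasticities.
Buyer share = εs/(εs + |εd|) = 2/(2 + 0.7) = 20/27; seller share = |εd|/(εs + |εd|) = 7/27.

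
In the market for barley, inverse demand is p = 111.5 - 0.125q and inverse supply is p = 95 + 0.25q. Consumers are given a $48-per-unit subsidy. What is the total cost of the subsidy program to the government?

Pre-subsidy: 111.5 - 0.125q = 95 + 0.25q gives q* = 44 and p* = 106.
With the rebate, buyers effectively pay pb = ps − 48, where ps is the price sellers receive.
On the curves, pb = 111.5 - 0.125q and ps = 95 + 0.25q; the wedge ps − pb = 48 gives 95 + 0.25q − (111.5 - 0.125q) = 48, so q' = 172.
Then pb = 111.5 − 0.125·172 = 90 and ps = 95 + 0.25·172 = 138.
Government outlay = subsidy × quantity = 48 × 172 = 8256.

Government cost = $8256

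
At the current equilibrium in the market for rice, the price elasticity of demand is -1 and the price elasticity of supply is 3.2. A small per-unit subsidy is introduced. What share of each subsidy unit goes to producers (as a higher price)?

For a small subsidy around the equilibrium, the benefit split depends on the relative slopes, which at a point are proportional to the elasticities.
Buyer share = εs/(εs + |εd|) = 3.2/(3.2 + 1) = 16/21; seller share = |εd|/(εs + |εd|) = 5/21.
So producers capture 5/21 of the subsidy.

Producer share = 5/21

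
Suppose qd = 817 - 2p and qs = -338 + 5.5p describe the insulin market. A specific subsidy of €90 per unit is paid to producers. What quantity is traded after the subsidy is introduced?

q' = 641

Pre-subsidy: 817 - 2p = -338 + 5.5p gives p* = 154, q* = 509.
With the subsidy, sellers receive ps = pb + 90 for each unit, where pb is the price buyers pay.
Supply in terms of pb becomes qs = -338 + 5.5(pb + 90) = 157 + 5.5pb. Setting this equal to demand: 817 - 2pb = 157 + 5.5pb, so pb = 88.
Sellers receive ps = 88 + 90 = 178; q' = 817 − 2·88 = 641.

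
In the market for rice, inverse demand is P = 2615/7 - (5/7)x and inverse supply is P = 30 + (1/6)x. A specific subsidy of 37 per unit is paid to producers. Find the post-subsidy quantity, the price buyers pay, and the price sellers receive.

Pre-subsidy: 2615/7 - (5/7)x = 30 + (1/6)x gives x* = 390 and P* = 95.
With the subsidy, sellers receive Ps = Pb + 37 for each unit, where Pb is the price buyers pay.
On the curves, Pb = 2615/7 - (5/7)x and Ps = 30 + (1/6)x; the wedge Ps − Pb = 37 gives 30 + (1/6)x − (2615/7 - (5/7)x) = 37, so x' = 432.
Then Pb = 2615/7 − (5/7)·432 = 65 and Ps = 30 + (1/6)·432 = 102.

x' = 432; buyers pay 65; sellers receive 102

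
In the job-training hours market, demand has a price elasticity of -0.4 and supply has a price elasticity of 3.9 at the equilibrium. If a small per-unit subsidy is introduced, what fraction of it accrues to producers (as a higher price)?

For a small subsidy around the equilibrium, the benefit split depends on the relative slopes, which at a point are proportional to the elasticities.
Buyer share = εs/(εs + |εd|) = 3.9/(3.9 + 0.4) = 39/43; seller share = |εd|/(εs + |εd|) = 4/43.
So producers capture 4/43 of the subsidy.

Producer share = 4/43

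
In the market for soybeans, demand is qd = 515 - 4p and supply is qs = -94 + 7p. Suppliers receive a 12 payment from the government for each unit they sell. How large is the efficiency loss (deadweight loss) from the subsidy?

Pre-subsidy: 515 - 4p = -94 + 7p gives p* = 609/11, q* = 3229/11.
With the subsidy, sellers receive ps = pb + 12 for each unit, where pb is the price buyers pay.
Supply in terms of pb becomes qs = -94 + 7(pb + 12) = -10 + 7pb. Setting this equal to demand: 515 - 4pb = -10 + 7pb, so pb = 525/11.
Sellers receive ps = 525/11 + 12 = 657/11; q' = 515 − 4·(525/11) = 3565/11.
The subsidy expands output by 3565/11 − 3229/11 = 336/11 past the efficient level; on those units the gap between marginal cost and willingness to pay runs from 0 up to 12.
DWL = ½ × 12 × 336/11 = 2016/11.

Deadweight loss = 2016/11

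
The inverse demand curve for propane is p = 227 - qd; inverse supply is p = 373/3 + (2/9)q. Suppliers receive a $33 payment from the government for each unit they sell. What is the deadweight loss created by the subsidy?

Deadweight loss = $445.5

Pre-subsidy: 227 - q = 373/3 + (2/9)q gives q* = 84 and p* = 143.
With the subsidy, sellers receive ps = pb + 33 for each unit, where pb is the price buyers pay.
On the curves, pb = 227 - q and ps = 373/3 + (2/9)q; the wedge ps − pb = 33 gives 373/3 + (2/9)q − (227 - q) = 33, so q' = 111.
Then pb = 227 − 1·111 = 116 and ps = 373/3 + (2/9)·111 = 149.
The subsidy expands output by 111 − 84 = 27 past the efficient level; on those units the gap between marginal cost and willingness to pay runs from 0 up to 33.
DWL = ½ × 33 × 27 = 445.5.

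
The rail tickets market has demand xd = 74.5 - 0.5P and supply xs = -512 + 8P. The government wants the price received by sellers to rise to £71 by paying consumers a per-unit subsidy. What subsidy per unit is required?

Required subsidy s = £34 per unit

At a seller price of 71, quantity supplied is -512 + 8·71 = 56.
Buyers absorb 56 only when they pay Pb with 74.5 − 0.5·Pb = 56, i.e. Pb = 37.
s = Ps − Pb = 71 − 37 = 34.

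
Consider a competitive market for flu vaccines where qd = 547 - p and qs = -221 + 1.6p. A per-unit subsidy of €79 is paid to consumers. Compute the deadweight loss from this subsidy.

Deadweight loss = 24964/13

Pre-subsidy: 547 - p = -221 + 1.6p gives p* = 3840/13, q* = 3271/13.
With the rebate, buyers effectively pay pb = ps − 79, where ps is the price sellers receive.
Demand in terms of ps becomes qd = 547 − 1(ps − 79) = 626 - ps. Setting this equal to supply: 626 - ps = -221 + 1.6ps, so ps = 4235/13.
Buyers pay pb = 4235/13 − 79 = 3208/13; q' = -221 + 1.6·(4235/13) = 3903/13.
The subsidy expands output by 3903/13 − 3271/13 = 632/13 past the efficient level; on those units the gap between marginal cost and willingness to pay runs from 0 up to 79.
DWL = ½ × 79 × 632/13 = 24964/13.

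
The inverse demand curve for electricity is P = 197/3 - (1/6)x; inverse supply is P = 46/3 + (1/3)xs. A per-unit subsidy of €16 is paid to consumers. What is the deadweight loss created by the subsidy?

Deadweight loss = €256

Pre-subsidy: 197/3 - (1/6)x = 46/3 + (1/3)x gives x* = 302/3 and P* = 440/9.
With the rebate, buyers effectively pay Pb = Ps − 16, where Ps is the price sellers receive.
On the curves, Pb = 197/3 - (1/6)x and Ps = 46/3 + (1/3)x; the wedge Ps − Pb = 16 gives 46/3 + (1/3)x − (197/3 - (1/6)x) = 16, so x' = 398/3.
Then Pb = 197/3 − (1/6)·(398/3) = 392/9 and Ps = 46/3 + (1/3)·(398/3) = 536/9.
The subsidy expands output by 398/3 − 302/3 = 32 past the efficient level; on those units the gap between marginal cost and willingness to pay runs from 0 up to 16.
DWL = ½ × 16 × 32 = 256.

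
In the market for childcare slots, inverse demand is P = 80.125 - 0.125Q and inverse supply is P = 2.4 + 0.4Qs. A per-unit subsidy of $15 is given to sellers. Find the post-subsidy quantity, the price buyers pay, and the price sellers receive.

Q' = 3709/21; buyers pay 1219/21; sellers receive 1534/21

Pre-subsidy: 80.125 - 0.125Q = 2.4 + 0.4Q gives Q* = 3109/21 and P* = 1294/21.
With the subsidy, sellers receive Ps = Pb + 15 for each unit, where Pb is the price buyers pay.
On the curves, Pb = 80.125 - 0.125Q and Ps = 2.4 + 0.4Q; the wedge Ps − Pb = 15 gives 2.4 + 0.4Q − (80.125 - 0.125Q) = 15, so Q' = 3709/21.
Then Pb = 80.125 − 0.125·(3709/21) = 1219/21 and Ps = 2.4 + 0.4·(3709/21) = 1534/21.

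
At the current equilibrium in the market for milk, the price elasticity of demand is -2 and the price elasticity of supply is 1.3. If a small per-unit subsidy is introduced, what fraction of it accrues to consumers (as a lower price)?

Consumer share = 13/33

For a small subsidy around the equilibrium, the benefit split depends on the relative slopes, which at a point are proportional to the elasticities.
Buyer share = εs/(εs + |εd|) = 1.3/(1.3 + 2) = 13/33; seller share = |εd|/(εs + |εd|) = 20/33.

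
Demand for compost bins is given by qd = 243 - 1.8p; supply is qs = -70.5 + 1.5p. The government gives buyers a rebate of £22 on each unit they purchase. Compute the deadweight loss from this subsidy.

Pre-subsidy: 243 - 1.8p = -70.5 + 1.5p gives p* = 95, q* = 72.
With the rebate, buyers effectively pay pb = ps − 22, where ps is the price sellers receive.
Demand in terms of ps becomes qd = 243 − 1.8(ps − 22) = 282.6 - 1.8ps. Setting this equal to supply: 282.6 - 1.8ps = -70.5 + 1.5ps, so ps = 107.
Buyers pay pb = 107 − 22 = 85; q' = -70.5 + 1.5·107 = 90.
The subsidy expands output by 90 − 72 = 18 past the efficient level; on those units the gap between marginal cost and willingness to pay runs from 0 up to 22.
DWL = ½ × 22 × 18 = 198.

Deadweight loss = £198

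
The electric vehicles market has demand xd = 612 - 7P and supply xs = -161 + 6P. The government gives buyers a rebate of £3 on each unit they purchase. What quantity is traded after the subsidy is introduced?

Pre-subsidy: 612 - 7P = -161 + 6P gives P* = 773/13, x* = 2545/13.
With the rebate, buyers effectively pay Pb = Ps − 3, where Ps is the price sellers receive.
Demand in terms of Ps becomes xd = 612 − 7(Ps − 3) = 633 - 7Ps. Setting this equal to supply: 633 - 7Ps = -161 + 6Ps, so Ps = 794/13.
Buyers pay Pb = 794/13 − 3 = 755/13; x' = -161 + 6·(794/13) = 2671/13.

x' = 2671/13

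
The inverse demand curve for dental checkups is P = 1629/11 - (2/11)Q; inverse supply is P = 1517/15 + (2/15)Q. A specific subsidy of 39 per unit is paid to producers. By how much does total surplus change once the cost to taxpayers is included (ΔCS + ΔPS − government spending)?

Net change in total surplus = -2413.125

Pre-subsidy: 1629/11 - (2/11)Q = 1517/15 + (2/15)Q gives Q* = 149 and P* = 121.
With the subsidy, sellers receive Ps = Pb + 39 for each unit, where Pb is the price buyers pay.
On the curves, Pb = 1629/11 - (2/11)Q and Ps = 1517/15 + (2/15)Q; the wedge Ps − Pb = 39 gives 1517/15 + (2/15)Q − (1629/11 - (2/11)Q) = 39, so Q' = 272.75.
Then Pb = 1629/11 − (2/11)·272.75 = 98.5 and Ps = 1517/15 + (2/15)·272.75 = 137.5.
ΔCS = ½(149 + 272.75)(121 − 98.5) = 4744.6875; ΔPS = ½(149 + 272.75)(137.5 − 121) = 3479.4375.
Government spending = 39 × 272.75 = 10637.25.
Net change = 4744.6875 + 3479.4375 − 10637.25 = -2413.125. The loss equals the DWL triangle ½·39·123.75.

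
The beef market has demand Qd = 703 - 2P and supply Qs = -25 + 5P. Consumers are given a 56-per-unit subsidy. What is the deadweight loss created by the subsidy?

Pre-subsidy: 703 - 2P = -25 + 5P gives P* = 104, Q* = 495.
With the rebate, buyers effectively pay Pb = Ps − 56, where Ps is the price sellers receive.
Demand in terms of Ps becomes Qd = 703 − 2(Ps − 56) = 815 - 2Ps. Setting this equal to supply: 815 - 2Ps = -25 + 5Ps, so Ps = 120.
Buyers pay Pb = 120 − 56 = 64; Q' = -25 + 5·120 = 575.
The subsidy expands output by 575 − 495 = 80 past the efficient level; on those units the gap between marginal cost and willingness to pay runs from 0 up to 56.
DWL = ½ × 56 × 80 = 2240.

Deadweight loss = 2240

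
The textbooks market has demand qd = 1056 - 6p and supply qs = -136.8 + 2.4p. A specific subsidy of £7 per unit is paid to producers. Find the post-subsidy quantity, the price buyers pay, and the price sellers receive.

Pre-subsidy: 1056 - 6p = -136.8 + 2.4p gives p* = 142, q* = 204.
With the subsidy, sellers receive ps = pb + 7 for each unit, where pb is the price buyers pay.
Supply in terms of pb becomes qs = -136.8 + 2.4(pb + 7) = -120 + 2.4pb. Setting this equal to demand: 1056 - 6pb = -120 + 2.4pb, so pb = 140.
Sellers receive ps = 140 + 7 = 147; q' = 1056 − 6·140 = 216.

q' = 216; buyers pay £140; sellers receive £147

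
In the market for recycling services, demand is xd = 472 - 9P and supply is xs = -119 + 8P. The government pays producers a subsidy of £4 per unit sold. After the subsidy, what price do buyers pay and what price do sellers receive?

Buyers pay 559/17; sellers receive 627/17

Pre-subsidy: 472 - 9P = -119 + 8P gives P* = 591/17, x* = 2705/17.
With the subsidy, sellers receive Ps = Pb + 4 for each unit, where Pb is the price buyers pay.
Supply in terms of Pb becomes xs = -119 + 8(Pb + 4) = -87 + 8Pb. Setting this equal to demand: 472 - 9Pb = -87 + 8Pb, so Pb = 559/17.
Sellers receive Ps = 559/17 + 4 = 627/17; x' = 472 − 9·(559/17) = 2993/17.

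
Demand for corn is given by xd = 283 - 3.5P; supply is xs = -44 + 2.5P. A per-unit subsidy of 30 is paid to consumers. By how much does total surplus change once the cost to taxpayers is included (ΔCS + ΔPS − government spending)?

Net change in total surplus = -656.25

Pre-subsidy: 283 - 3.5P = -44 + 2.5P gives P* = 54.5, x* = 92.25.
With the rebate, buyers effectively pay Pb = Ps − 30, where Ps is the price sellers receive.
Demand in terms of Ps becomes xd = 283 − 3.5(Ps − 30) = 388 - 3.5Ps. Setting this equal to supply: 388 - 3.5Ps = -44 + 2.5Ps, so Ps = 72.
Buyers pay Pb = 72 − 30 = 42; x' = -44 + 2.5·72 = 136.
ΔCS = ½(92.25 + 136)(54.5 − 42) = 1426.5625; ΔPS = ½(92.25 + 136)(72 − 54.5) = 1997.1875.
Government spending = 30 × 136 = 4080.
Net change = 1426.5625 + 1997.1875 − 4080 = -656.25. The loss equals the DWL triangle ½·30·43.75.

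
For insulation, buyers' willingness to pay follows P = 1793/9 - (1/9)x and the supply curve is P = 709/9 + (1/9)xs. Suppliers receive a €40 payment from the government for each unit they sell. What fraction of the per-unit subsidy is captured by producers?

Pre-subsidy: 1793/9 - (1/9)x = 709/9 + (1/9)x gives x* = 542 and P* = 139.
With the subsidy, sellers receive Ps = Pb + 40 for each unit, where Pb is the price buyers pay.
On the curves, Pb = 1793/9 - (1/9)x and Ps = 709/9 + (1/9)x; the wedge Ps − Pb = 40 gives 709/9 + (1/9)x − (1793/9 - (1/9)x) = 40, so x' = 722.
Then Pb = 1793/9 − (1/9)·722 = 119 and Ps = 709/9 + (1/9)·722 = 159.
Buyers' price falls by P* − Pb = 139 − 119 = 20; sellers' price rises by Ps − P* = 159 − 139 = 20.
So producers capture 20/40 = 0.5 of each unit of subsidy.

Producer share = 0.5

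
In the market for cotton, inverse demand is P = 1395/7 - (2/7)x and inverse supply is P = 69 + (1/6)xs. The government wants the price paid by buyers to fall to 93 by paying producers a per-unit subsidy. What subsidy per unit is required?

At a buyer price of 93, quantity demanded is 697.5 − 3.5·93 = 372.
Sellers supply 372 only when they receive Ps = 69 + (1/6)·372 = 131.
s = Ps − Pb = 131 − 93 = 38.

Required subsidy s = 38 per unit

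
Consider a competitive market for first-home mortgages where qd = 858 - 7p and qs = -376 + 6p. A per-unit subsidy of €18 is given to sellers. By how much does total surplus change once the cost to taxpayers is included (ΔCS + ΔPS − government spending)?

Pre-subsidy: 858 - 7p = -376 + 6p gives p* = 1234/13, q* = 2516/13.
With the subsidy, sellers receive ps = pb + 18 for each unit, where pb is the price buyers pay.
Supply in terms of pb becomes qs = -376 + 6(pb + 18) = -268 + 6pb. Setting this equal to demand: 858 - 7pb = -268 + 6pb, so pb = 1126/13.
Sellers receive ps = 1126/13 + 18 = 1360/13; q' = 858 − 7·(1126/13) = 3272/13.
ΔCS = ½(2516/13 + 3272/13)(1234/13 − 1126/13) = 312552/169; ΔPS = ½(2516/13 + 3272/13)(1360/13 − 1234/13) = 364644/169.
Government spending = 18 × 3272/13 = 58896/13.
Net change = 312552/169 + 364644/169 − 58896/13 = -6804/13. The loss equals the DWL triangle ½·18·756/13.

Net change in total surplus = -6804/13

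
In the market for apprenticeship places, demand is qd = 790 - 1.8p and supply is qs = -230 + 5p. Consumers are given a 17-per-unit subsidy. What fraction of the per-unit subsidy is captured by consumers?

Consumer share = 25/34

Pre-subsidy: 790 - 1.8p = -230 + 5p gives p* = 150, q* = 520.
With the rebate, buyers effectively pay pb = ps − 17, where ps is the price sellers receive.
Demand in terms of ps becomes qd = 790 − 1.8(ps − 17) = 820.6 - 1.8ps. Setting this equal to supply: 820.6 - 1.8ps = -230 + 5ps, so ps = 154.5.
Buyers pay pb = 154.5 − 17 = 137.5; q' = -230 + 5·154.5 = 542.5.
Buyers' price falls by p* − pb = 150 − 137.5 = 12.5; sellers' price rises by ps − p* = 154.5 − 150 = 4.5.
So consumers capture 12.5/17 = 25/34 of each unit of subsidy.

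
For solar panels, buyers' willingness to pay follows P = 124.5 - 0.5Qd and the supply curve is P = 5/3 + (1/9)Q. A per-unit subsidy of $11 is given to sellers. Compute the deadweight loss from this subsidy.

Pre-subsidy: 124.5 - 0.5Q = 5/3 + (1/9)Q gives Q* = 201 and P* = 24.
With the subsidy, sellers receive Ps = Pb + 11 for each unit, where Pb is the price buyers pay.
On the curves, Pb = 124.5 - 0.5Q and Ps = 5/3 + (1/9)Q; the wedge Ps − Pb = 11 gives 5/3 + (1/9)Q − (124.5 - 0.5Q) = 11, so Q' = 219.
Then Pb = 124.5 − 0.5·219 = 15 and Ps = 5/3 + (1/9)·219 = 26.
The subsidy expands output by 219 − 201 = 18 past the efficient level; on those units the gap between marginal cost and willingness to pay runs from 0 up to 11.
DWL = ½ × 11 × 18 = 99.

Deadweight loss = $99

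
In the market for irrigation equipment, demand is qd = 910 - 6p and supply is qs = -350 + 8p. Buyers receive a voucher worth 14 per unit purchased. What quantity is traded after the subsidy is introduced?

q' = 418

Pre-subsidy: 910 - 6p = -350 + 8p gives p* = 90, q* = 370.
With the rebate, buyers effectively pay pb = ps − 14, where ps is the price sellers receive.
Demand in terms of ps becomes qd = 910 − 6(ps − 14) = 994 - 6ps. Setting this equal to supply: 994 - 6ps = -350 + 8ps, so ps = 96.
Buyers pay pb = 96 − 14 = 82; q' = -350 + 8·96 = 418.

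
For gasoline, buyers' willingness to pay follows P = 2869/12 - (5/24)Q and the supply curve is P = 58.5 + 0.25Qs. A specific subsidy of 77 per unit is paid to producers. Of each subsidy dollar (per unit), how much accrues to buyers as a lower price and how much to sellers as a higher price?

Buyers gain 35 per unit; sellers gain 42 per unit

Pre-subsidy: 2869/12 - (5/24)Q = 58.5 + 0.25Q gives Q* = 394 and P* = 157.
With the subsidy, sellers receive Ps = Pb + 77 for each unit, where Pb is the price buyers pay.
On the curves, Pb = 2869/12 - (5/24)Q and Ps = 58.5 + 0.25Q; the wedge Ps − Pb = 77 gives 58.5 + 0.25Q − (2869/12 - (5/24)Q) = 77, so Q' = 562.
Then Pb = 2869/12 − (5/24)·562 = 122 and Ps = 58.5 + 0.25·562 = 199.
Buyers' price falls by P* − Pb = 157 − 122 = 35; sellers' price rises by Ps − P* = 199 − 157 = 42.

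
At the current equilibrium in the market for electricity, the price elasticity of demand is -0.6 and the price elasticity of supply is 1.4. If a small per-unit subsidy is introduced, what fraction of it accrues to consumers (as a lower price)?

Consumer share = 0.7

For a small subsidy around the equilibrium, the benefit split depends on the relative slopes, which at a point are proportional to the elasticities.
Buyer share = εs/(εs + |εd|) = 1.4/(1.4 + 0.6) = 0.7; seller share = |εd|/(εs + |εd|) = 0.3.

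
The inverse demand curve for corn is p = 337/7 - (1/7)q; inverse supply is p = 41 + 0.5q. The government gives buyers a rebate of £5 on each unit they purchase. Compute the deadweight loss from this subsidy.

Pre-subsidy: 337/7 - (1/7)q = 41 + 0.5q gives q* = 100/9 and p* = 419/9.
With the rebate, buyers effectively pay pb = ps − 5, where ps is the price sellers receive.
On the curves, pb = 337/7 - (1/7)q and ps = 41 + 0.5q; the wedge ps − pb = 5 gives 41 + 0.5q − (337/7 - (1/7)q) = 5, so q' = 170/9.
Then pb = 337/7 − (1/7)·(170/9) = 409/9 and ps = 41 + 0.5·(170/9) = 454/9.
The subsidy expands output by 170/9 − 100/9 = 70/9 past the efficient level; on those units the gap between marginal cost and willingness to pay runs from 0 up to 5.
DWL = ½ × 5 × 70/9 = 175/9.

Deadweight loss = 175/9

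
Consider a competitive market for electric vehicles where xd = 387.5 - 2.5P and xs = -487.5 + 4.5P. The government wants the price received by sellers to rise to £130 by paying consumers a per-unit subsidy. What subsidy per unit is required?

At a seller price of 130, quantity supplied is -487.5 + 4.5·130 = 97.5.
Buyers absorb 97.5 only when they pay Pb with 387.5 − 2.5·Pb = 97.5, i.e. Pb = 116.
s = Ps − Pb = 130 − 116 = 14.

Required subsidy s = £14 per unit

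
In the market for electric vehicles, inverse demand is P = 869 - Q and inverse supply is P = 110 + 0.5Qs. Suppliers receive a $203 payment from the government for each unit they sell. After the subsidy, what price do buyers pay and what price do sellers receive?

Pre-subsidy: 869 - Q = 110 + 0.5Q gives Q* = 506 and P* = 363.
With the subsidy, sellers receive Ps = Pb + 203 for each unit, where Pb is the price buyers pay.
On the curves, Pb = 869 - Q and Ps = 110 + 0.5Q; the wedge Ps − Pb = 203 gives 110 + 0.5Q − (869 - Q) = 203, so Q' = 1924/3.
Then Pb = 869 − 1·(1924/3) = 683/3 and Ps = 110 + 0.5·(1924/3) = 1292/3.

Buyers pay 683/3; sellers receive 1292/3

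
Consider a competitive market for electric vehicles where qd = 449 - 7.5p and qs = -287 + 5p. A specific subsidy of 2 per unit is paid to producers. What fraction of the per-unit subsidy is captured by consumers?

Consumer share = 0.4

Pre-subsidy: 449 - 7.5p = -287 + 5p gives p* = 58.88, q* = 7.4.
With the subsidy, sellers receive ps = pb + 2 for each unit, where pb is the price buyers pay.
Supply in terms of pb becomes qs = -287 + 5(pb + 2) = -277 + 5pb. Setting this equal to demand: 449 - 7.5pb = -277 + 5pb, so pb = 58.08.
Sellers receive ps = 58.08 + 2 = 60.08; q' = 449 − 7.5·58.08 = 13.4.
Buyers' price falls by p* − pb = 58.88 − 58.08 = 0.8; sellers' price rises by ps − p* = 60.08 − 58.88 = 1.2.
So consumers capture 0.8/2 = 0.4 of each unit of subsidy.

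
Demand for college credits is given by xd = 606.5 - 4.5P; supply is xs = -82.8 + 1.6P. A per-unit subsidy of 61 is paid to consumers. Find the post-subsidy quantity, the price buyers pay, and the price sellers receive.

x' = 170; buyers pay 97; sellers receive 158

Pre-subsidy: 606.5 - 4.5P = -82.8 + 1.6P gives P* = 113, x* = 98.
With the rebate, buyers effectively pay Pb = Ps − 61, where Ps is the price sellers receive.
Demand in terms of Ps becomes xd = 606.5 − 4.5(Ps − 61) = 881 - 4.5Ps. Setting this equal to supply: 881 - 4.5Ps = -82.8 + 1.6Ps, so Ps = 158.
Buyers pay Pb = 158 − 61 = 97; x' = -82.8 + 1.6·158 = 170.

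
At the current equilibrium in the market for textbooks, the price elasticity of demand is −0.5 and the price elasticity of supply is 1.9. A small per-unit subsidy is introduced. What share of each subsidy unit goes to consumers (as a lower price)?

For a small subsidy around the equilibrium, the benefit split depends on the relative slopes, which at a point are proportional to the elasticities.
Buyer share = εs/(εs + |εd|) = 1.9/(1.9 + 0.5) = 19/24; seller share = |εd|/(εs + |εd|) = 5/24.

Consumer share = 19/24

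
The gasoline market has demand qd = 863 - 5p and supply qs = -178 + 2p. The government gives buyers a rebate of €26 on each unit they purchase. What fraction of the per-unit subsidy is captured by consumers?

Pre-subsidy: 863 - 5p = -178 + 2p gives p* = 1041/7, q* = 836/7.
With the rebate, buyers effectively pay pb = ps − 26, where ps is the price sellers receive.
Demand in terms of ps becomes qd = 863 − 5(ps − 26) = 993 - 5ps. Setting this equal to supply: 993 - 5ps = -178 + 2ps, so ps = 1171/7.
Buyers pay pb = 1171/7 − 26 = 989/7; q' = -178 + 2·(1171/7) = 1096/7.
Buyers' price falls by p* − pb = 1041/7 − 989/7 = 52/7; sellers' price rises by ps − p* = 1171/7 − 1041/7 = 130/7.
So consumers capture (52/7)/26 = 2/7 of each unit of subsidy.

Consumer share = 2/7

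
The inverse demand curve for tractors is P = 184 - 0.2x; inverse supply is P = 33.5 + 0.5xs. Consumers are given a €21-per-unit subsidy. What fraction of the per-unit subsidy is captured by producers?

Pre-subsidy: 184 - 0.2x = 33.5 + 0.5x gives x* = 215 and P* = 141.
With the rebate, buyers effectively pay Pb = Ps − 21, where Ps is the price sellers receive.
On the curves, Pb = 184 - 0.2x and Ps = 33.5 + 0.5x; the wedge Ps − Pb = 21 gives 33.5 + 0.5x − (184 - 0.2x) = 21, so x' = 245.
Then Pb = 184 − 0.2·245 = 135 and Ps = 33.5 + 0.5·245 = 156.
Buyers' price falls by P* − Pb = 141 − 135 = 6; sellers' price rises by Ps − P* = 156 − 141 = 15.
So producers capture 15/21 = 5/7 of each unit of subsidy.

Producer share = 5/7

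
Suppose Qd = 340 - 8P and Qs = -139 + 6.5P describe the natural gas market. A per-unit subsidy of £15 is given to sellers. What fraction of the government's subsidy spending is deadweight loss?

Pre-subsidy: 340 - 8P = -139 + 6.5P gives P* = 958/29, Q* = 2196/29.
With the subsidy, sellers receive Ps = Pb + 15 for each unit, where Pb is the price buyers pay.
Supply in terms of Pb becomes Qs = -139 + 6.5(Pb + 15) = -41.5 + 6.5Pb. Setting this equal to demand: 340 - 8Pb = -41.5 + 6.5Pb, so Pb = 763/29.
Sellers receive Ps = 763/29 + 15 = 1198/29; Q' = 340 − 8·(763/29) = 3756/29.
ΔCS = ½(2196/29 + 3756/29)(958/29 − 763/29) = 580320/841; ΔPS = ½(2196/29 + 3756/29)(1198/29 − 958/29) = 714240/841.
Government spending = 15 × 3756/29 = 56340/29.
DWL = ½ × 15 × (3756/29 − 2196/29) = 11700/29; fraction = (11700/29) / (56340/29) = 65/313.

DWL / government spending = 65/313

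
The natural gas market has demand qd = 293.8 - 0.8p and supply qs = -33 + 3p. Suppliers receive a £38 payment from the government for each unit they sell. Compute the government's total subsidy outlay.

Pre-subsidy: 293.8 - 0.8p = -33 + 3p gives p* = 86, q* = 225.
With the subsidy, sellers receive ps = pb + 38 for each unit, where pb is the price buyers pay.
Supply in terms of pb becomes qs = -33 + 3(pb + 38) = 81 + 3pb. Setting this equal to demand: 293.8 - 0.8pb = 81 + 3pb, so pb = 56.
Sellers receive ps = 56 + 38 = 94; q' = 293.8 − 0.8·56 = 249.
Government outlay = subsidy × quantity = 38 × 249 = 9462.

Government cost = £9462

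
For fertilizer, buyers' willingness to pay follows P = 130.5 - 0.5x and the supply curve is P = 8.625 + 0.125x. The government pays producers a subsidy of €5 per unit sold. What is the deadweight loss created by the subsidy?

Deadweight loss = €20

Pre-subsidy: 130.5 - 0.5x = 8.625 + 0.125x gives x* = 195 and P* = 33.
With the subsidy, sellers receive Ps = Pb + 5 for each unit, where Pb is the price buyers pay.
On the curves, Pb = 130.5 - 0.5x and Ps = 8.625 + 0.125x; the wedge Ps − Pb = 5 gives 8.625 + 0.125x − (130.5 - 0.5x) = 5, so x' = 203.
Then Pb = 130.5 − 0.5·203 = 29 and Ps = 8.625 + 0.125·203 = 34.
The subsidy expands output by 203 − 195 = 8 past the efficient level; on those units the gap between marginal cost and willingness to pay runs from 0 up to 5.
DWL = ½ × 5 × 8 = 20.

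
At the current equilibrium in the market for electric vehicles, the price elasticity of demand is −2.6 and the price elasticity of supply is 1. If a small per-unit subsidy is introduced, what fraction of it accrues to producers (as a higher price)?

Producer share = 13/18

For a small subsidy around the equilibrium, the benefit split depends on the relative slopes, which at a point are proportional to the elasticities.
Buyer share = εs/(εs + |εd|) = 1/(1 + 2.6) = 5/18; seller share = |εd|/(εs + |εd|) = 13/18.
So producers capture 13/18 of the subsidy.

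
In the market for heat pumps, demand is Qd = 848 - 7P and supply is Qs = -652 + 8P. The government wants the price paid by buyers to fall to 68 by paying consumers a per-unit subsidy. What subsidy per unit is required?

At a buyer price of 68, quantity demanded is 848 − 7·68 = 372.
Sellers supply 372 only when they receive Ps with -652 + 8·Ps = 372, i.e. Ps = 128.
s = Ps − Pb = 128 − 68 = 60.

Required subsidy s = 60 per unit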